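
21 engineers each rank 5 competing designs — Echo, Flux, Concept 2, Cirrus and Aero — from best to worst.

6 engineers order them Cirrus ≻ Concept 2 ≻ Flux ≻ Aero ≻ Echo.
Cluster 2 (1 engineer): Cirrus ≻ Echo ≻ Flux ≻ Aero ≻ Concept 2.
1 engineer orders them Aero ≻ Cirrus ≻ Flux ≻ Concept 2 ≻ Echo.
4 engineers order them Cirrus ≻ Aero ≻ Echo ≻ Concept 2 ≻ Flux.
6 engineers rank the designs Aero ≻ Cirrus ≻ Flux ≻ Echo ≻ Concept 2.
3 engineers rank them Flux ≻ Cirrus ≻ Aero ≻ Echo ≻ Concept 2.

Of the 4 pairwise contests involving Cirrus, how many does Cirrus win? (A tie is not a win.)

Cirrus against each rival (21 engineers):
Cirrus–Echo: Cirrus 21–0.
Cirrus vs Flux: Cirrus, 18–3.
Cirrus vs Concept 2: Cirrus wins 21–0.
Cirrus vs Aero: 14 to 7, Cirrus.
Cirrus beats Echo, Flux, Concept 2, Aero — 4 pairwise wins.

4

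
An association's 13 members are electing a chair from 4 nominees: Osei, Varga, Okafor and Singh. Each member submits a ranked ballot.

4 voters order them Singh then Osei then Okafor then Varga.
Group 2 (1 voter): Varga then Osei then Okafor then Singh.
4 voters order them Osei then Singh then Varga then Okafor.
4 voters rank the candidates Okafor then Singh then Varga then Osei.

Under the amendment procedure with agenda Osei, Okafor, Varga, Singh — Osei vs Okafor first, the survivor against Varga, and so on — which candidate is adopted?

Round 1: Osei vs Okafor — 9–4, Osei advances.
Round 2: Osei vs Varga — 8–5, Osei advances.
Round 3: Osei vs Singh — 5–8, Singh advances.
Singh survives the agenda.

Singh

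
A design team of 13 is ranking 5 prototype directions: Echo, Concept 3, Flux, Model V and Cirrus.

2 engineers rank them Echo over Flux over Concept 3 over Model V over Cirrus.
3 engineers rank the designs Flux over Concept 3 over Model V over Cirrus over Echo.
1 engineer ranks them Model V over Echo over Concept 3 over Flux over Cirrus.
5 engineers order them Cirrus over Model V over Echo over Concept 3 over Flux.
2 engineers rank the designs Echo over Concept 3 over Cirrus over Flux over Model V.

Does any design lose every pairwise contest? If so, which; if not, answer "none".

Pairwise majorities:
Echo vs Concept 3: 2+1+5+2 = 10 for Echo, 3 for Concept 3 — Echo by 10–3.
Echo vs Flux: Echo wins 10–3.
Echo–Model V: Model V 9–4.
Echo vs Cirrus: Cirrus, 8–5.
Concept 3 vs Flux: Concept 3, 8–5.
Concept 3–Model V: Concept 3 7–6.
Concept 3 vs Cirrus: 2+3+1+2 = 8 for Concept 3, 5 for Cirrus — Concept 3 by 8–5.
Flux vs Model V: Flux is ranked higher on 2+3+2 = 7 ballots, Model V on 6. Flux wins 7–6.
Flux vs Cirrus: Cirrus, 7–6.
Model V vs Cirrus: 6 to 7, Cirrus.
Every design wins at least one matchup (Echo beats Concept 3; Concept 3 beats Flux; Flux beats Model V; Model V beats Echo; Cirrus beats Echo), so there is no Condorcet loser.

none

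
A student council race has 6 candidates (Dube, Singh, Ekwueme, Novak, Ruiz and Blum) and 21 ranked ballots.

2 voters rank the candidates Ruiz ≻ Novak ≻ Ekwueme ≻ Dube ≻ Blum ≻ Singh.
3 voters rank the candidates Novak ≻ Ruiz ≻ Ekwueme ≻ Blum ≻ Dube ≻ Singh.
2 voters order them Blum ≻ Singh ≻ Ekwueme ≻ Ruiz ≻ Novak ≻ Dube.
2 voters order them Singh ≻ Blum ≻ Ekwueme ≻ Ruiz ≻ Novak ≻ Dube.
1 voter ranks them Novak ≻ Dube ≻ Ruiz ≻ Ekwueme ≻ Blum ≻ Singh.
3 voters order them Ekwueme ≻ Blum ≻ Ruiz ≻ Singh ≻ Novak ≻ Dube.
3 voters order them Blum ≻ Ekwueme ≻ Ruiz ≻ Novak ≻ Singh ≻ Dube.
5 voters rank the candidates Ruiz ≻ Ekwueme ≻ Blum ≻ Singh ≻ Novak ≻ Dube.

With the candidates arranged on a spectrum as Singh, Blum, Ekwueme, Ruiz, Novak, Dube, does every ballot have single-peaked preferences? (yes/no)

Axis positions: Singh=1, Blum=2, Ekwueme=3, Ruiz=4, Novak=5, Dube=6.
Faction 1 (peak Ruiz at position 4): ranking walks positions 4-5-3-6-2-1, expanding outward from the peak — single-peaked.
Faction 2 (peak Novak at position 5): ranking walks positions 5-4-3-2-6-1, expanding outward from the peak — single-peaked.
Faction 3 (peak Blum at position 2): ranking walks positions 2-1-3-4-5-6, expanding outward from the peak — single-peaked.
Faction 4 (peak Singh at position 1): ranking walks positions 1-2-3-4-5-6, expanding outward from the peak — single-peaked.
Faction 5 (peak Novak at position 5): ranking walks positions 5-6-4-3-2-1, expanding outward from the peak — single-peaked.
Faction 6 (peak Ekwueme at position 3): ranking walks positions 3-2-4-1-5-6, expanding outward from the peak — single-peaked.
Faction 7 (peak Blum at position 2): ranking walks positions 2-3-4-5-1-6, expanding outward from the peak — single-peaked.
Faction 8 (peak Ruiz at position 4): ranking walks positions 4-3-2-1-5-6, expanding outward from the peak — single-peaked.
Every ranking is single-peaked on this axis.

yes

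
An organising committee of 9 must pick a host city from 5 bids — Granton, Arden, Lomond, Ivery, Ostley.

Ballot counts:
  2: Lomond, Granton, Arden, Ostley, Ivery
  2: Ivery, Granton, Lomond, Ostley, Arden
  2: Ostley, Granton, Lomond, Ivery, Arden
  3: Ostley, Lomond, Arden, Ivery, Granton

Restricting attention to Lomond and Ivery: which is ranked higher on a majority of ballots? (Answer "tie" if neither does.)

Lomond

Ballots ranking Lomond above Ivery: 2 + 2 + 3 = 7.
Ballots ranking Ivery above Lomond: 9 − 7 = 2.
Lomond wins the head-to-head 7–2.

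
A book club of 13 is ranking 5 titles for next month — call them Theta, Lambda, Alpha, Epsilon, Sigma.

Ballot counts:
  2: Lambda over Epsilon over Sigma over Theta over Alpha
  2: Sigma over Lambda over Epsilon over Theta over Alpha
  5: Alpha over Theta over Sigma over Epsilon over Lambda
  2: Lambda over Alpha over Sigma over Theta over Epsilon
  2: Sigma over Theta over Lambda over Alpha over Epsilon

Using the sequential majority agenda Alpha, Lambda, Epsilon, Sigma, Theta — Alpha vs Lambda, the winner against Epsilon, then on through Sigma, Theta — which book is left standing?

Round 1: Alpha vs Lambda — 5–8, Lambda advances.
Round 2: Lambda vs Epsilon — 8–5, Lambda advances.
Round 3: Lambda vs Sigma — 4–9, Sigma advances.
Round 4: Sigma vs Theta — 8–5, Sigma advances.
Sigma survives the agenda.

Sigma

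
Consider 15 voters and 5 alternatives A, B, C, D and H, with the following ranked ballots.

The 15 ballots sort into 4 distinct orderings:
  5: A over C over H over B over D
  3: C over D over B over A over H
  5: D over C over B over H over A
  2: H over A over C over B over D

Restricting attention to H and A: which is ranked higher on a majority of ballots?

A

Ballots ranking H above A: 5 + 2 = 7.
Ballots ranking A above H: 15 − 7 = 8.
A wins the head-to-head 8–7.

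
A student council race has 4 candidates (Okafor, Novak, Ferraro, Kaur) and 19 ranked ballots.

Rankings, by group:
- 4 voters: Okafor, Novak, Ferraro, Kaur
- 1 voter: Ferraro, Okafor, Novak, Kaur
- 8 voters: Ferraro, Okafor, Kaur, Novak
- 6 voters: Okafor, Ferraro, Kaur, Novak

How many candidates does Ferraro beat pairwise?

Ferraro against each rival (19 voters):
Ferraro vs Okafor: Ferraro is ranked higher on 1+8 = 9 ballots, Okafor on 10. Okafor wins 10–9.
Ferraro vs Novak: Ferraro preferred on 1+8+6 = 15 ballots; Ferraro wins 15–4.
Ferraro–Kaur: Ferraro 19–0.
Ferraro beats Novak, Kaur; loses to Okafor — 2 pairwise wins.

2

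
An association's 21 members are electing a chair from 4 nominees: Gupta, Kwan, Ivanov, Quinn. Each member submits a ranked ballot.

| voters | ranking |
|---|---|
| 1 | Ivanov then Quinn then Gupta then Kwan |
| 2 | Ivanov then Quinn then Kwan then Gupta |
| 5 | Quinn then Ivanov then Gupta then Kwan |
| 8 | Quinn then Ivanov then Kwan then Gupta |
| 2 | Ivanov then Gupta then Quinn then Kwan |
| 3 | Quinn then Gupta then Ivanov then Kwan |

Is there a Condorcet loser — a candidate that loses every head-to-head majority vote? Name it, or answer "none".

Head-to-head results (21 voters):
Gupta vs Kwan: Gupta, 11–10.
Gupta vs Ivanov: Ivanov wins 18–3.
Gupta vs Quinn: 2 to 19, Quinn.
Kwan vs Ivanov: Ivanov, 21–0.
Kwan vs Quinn: Kwan is ranked higher on 0 ballots, Quinn on 21. Quinn wins 21–0.
Ivanov vs Quinn: 1+2+2 = 5 for Ivanov, 16 for Quinn — Quinn by 16–5.
Kwan loses to every other candidate — it is the Condorcet loser.

Kwan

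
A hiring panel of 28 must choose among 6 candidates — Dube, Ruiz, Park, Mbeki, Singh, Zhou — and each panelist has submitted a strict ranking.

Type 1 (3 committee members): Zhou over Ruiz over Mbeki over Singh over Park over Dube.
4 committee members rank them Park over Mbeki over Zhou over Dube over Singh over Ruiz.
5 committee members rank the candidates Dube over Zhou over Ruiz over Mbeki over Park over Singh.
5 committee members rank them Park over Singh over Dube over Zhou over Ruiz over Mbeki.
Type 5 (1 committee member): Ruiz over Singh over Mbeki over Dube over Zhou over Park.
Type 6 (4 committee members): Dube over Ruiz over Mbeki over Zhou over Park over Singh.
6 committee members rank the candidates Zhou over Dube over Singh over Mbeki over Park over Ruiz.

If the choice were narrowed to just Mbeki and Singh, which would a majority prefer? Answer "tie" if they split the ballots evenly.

Mbeki

Ballots ranking Mbeki above Singh: 3 + 4 + 5 + 4 = 16.
Ballots ranking Singh above Mbeki: 28 − 16 = 12.
Mbeki wins the head-to-head 16–12.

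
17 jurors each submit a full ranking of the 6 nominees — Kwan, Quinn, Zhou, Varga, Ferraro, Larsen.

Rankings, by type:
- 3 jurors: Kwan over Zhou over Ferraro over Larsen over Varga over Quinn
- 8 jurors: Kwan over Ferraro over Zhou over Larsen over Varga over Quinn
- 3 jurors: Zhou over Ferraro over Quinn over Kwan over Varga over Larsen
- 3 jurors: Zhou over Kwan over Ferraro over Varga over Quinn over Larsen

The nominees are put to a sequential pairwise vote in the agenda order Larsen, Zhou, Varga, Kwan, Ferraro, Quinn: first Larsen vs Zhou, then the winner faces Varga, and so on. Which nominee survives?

Round 1: Larsen vs Zhou — 0–17, Zhou advances.
Round 2: Zhou vs Varga — 17–0, Zhou advances.
Round 3: Zhou vs Kwan — 6–11, Kwan advances.
Round 4: Kwan vs Ferraro — 14–3, Kwan advances.
Round 5: Kwan vs Quinn — 14–3, Kwan advances.
Kwan survives the agenda.

Kwan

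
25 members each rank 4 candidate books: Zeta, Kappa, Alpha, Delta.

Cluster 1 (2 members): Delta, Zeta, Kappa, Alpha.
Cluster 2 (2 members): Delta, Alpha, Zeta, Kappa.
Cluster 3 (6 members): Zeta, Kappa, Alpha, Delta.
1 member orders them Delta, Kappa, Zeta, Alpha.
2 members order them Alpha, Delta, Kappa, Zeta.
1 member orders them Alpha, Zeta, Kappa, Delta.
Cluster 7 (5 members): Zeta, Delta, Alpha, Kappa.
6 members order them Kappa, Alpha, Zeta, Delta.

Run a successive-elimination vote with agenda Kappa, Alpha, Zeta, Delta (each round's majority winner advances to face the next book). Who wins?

Zeta

Round 1: Kappa vs Alpha — 15–10, Kappa advances.
Round 2: Kappa vs Zeta — 9–16, Zeta advances.
Round 3: Zeta vs Delta — 18–7, Zeta advances.
The agenda winner is Zeta.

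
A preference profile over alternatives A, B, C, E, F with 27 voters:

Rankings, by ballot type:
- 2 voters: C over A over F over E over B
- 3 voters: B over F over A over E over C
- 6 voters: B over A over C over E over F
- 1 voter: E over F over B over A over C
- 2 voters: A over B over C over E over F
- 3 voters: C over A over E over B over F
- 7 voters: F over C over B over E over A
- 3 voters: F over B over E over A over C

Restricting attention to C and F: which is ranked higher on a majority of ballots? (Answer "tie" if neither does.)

F

Ballots ranking C above F: 2 + 6 + 2 + 3 = 13.
Ballots ranking F above C: 27 − 13 = 14.
F wins the head-to-head 14–13.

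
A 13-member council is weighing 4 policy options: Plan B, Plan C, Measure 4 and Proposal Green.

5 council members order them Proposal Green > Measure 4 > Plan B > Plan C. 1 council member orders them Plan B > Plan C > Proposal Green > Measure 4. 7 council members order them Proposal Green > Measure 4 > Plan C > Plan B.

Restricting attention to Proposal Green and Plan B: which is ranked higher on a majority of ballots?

Ballots ranking Proposal Green above Plan B: 5 + 7 = 12.
Ballots ranking Plan B above Proposal Green: 13 − 12 = 1.
Proposal Green wins the head-to-head 12–1.

Proposal Green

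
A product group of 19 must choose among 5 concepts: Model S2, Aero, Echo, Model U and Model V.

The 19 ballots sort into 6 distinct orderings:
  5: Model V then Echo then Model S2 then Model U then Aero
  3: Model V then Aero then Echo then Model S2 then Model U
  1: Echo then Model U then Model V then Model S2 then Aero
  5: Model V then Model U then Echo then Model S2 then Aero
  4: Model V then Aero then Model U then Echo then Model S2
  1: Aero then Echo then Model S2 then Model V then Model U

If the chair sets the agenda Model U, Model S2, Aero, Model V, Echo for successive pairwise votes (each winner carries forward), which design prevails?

Round 1: Model U vs Model S2 — 10–9, Model U advances.
Round 2: Model U vs Aero — 11–8, Model U advances.
Round 3: Model U vs Model V — 1–18, Model V advances.
Round 4: Model V vs Echo — 17–2, Model V advances.
The agenda winner is Model V.

Model V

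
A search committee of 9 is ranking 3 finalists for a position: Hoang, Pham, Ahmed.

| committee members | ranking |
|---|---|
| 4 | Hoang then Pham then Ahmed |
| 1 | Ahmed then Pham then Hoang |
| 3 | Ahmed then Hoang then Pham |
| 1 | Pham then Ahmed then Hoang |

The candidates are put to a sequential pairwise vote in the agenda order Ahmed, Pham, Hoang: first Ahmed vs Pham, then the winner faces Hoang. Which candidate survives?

Hoang

Round 1: Ahmed vs Pham — 4–5, Pham advances.
Round 2: Pham vs Hoang — 2–7, Hoang advances.
The agenda winner is Hoang.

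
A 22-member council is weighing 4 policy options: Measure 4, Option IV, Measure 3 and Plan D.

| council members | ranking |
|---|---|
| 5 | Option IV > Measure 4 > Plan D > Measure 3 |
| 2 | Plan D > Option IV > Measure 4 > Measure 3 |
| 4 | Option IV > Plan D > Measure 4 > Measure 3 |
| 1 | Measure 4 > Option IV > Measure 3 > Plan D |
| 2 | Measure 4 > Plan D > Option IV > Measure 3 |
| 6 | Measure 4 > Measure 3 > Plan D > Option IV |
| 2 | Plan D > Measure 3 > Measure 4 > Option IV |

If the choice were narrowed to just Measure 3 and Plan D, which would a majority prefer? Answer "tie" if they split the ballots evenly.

Ballots ranking Measure 3 above Plan D: 1 + 6 = 7.
Ballots ranking Plan D above Measure 3: 22 − 7 = 15.
Plan D wins the head-to-head 15–7.

Plan D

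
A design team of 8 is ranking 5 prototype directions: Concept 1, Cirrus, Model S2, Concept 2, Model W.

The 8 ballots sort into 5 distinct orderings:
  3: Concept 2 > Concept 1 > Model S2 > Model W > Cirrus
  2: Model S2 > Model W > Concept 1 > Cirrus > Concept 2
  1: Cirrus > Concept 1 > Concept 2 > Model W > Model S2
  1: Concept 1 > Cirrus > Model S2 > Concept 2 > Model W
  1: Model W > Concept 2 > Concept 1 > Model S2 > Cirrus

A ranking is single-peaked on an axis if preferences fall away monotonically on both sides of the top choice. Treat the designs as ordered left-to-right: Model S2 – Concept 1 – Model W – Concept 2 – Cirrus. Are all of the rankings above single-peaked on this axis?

Axis positions: Model S2=1, Concept 1=2, Model W=3, Concept 2=4, Cirrus=5.
Bloc 1: ranking walks positions 4-2-1-3-5; Concept 1 is ranked above Model W even though Model W lies between Concept 1 and the peak Concept 2 on the axis — preferences dip and rise again. Not single-peaked.
Bloc 2: ranking walks positions 1-3-2-5-4; Model W is ranked above Concept 1 even though Concept 1 lies between Model W and the peak Model S2 on the axis — preferences dip and rise again. Not single-peaked.
Bloc 3: ranking walks positions 5-2-4-3-1; Concept 1 is ranked above Concept 2 even though Concept 2 lies between Concept 1 and the peak Cirrus on the axis — preferences dip and rise again. Not single-peaked.
Bloc 4: ranking walks positions 2-5-1-4-3; Cirrus is ranked above Model W even though Model W lies between Cirrus and the peak Concept 1 on the axis — preferences dip and rise again. Not single-peaked.
Bloc 5 (peak Model W at position 3): ranking walks positions 3-4-2-1-5, expanding outward from the peak — single-peaked.
Bloc 1 violates single-peakedness, so the profile is not single-peaked on this axis.

no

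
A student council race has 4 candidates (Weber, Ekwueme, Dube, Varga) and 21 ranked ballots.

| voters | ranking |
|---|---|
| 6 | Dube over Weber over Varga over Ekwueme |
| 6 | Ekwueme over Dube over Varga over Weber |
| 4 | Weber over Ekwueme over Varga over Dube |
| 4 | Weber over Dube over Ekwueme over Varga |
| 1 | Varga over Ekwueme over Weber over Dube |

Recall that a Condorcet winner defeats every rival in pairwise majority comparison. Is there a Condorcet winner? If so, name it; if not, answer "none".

none

Pairwise majorities:
Weber vs Ekwueme: 6+4+4 = 14 for Weber, 7 for Ekwueme — Weber by 14–7.
Weber vs Dube: Weber is ranked higher on 4+4+1 = 9 ballots, Dube on 12. Dube wins 12–9.
Weber vs Varga: 6+4+4 = 14 for Weber, 7 for Varga — Weber by 14–7.
Ekwueme vs Dube: Ekwueme is ranked higher on 6+4+1 = 11 ballots, Dube on 10. Ekwueme wins 11–10.
Ekwueme vs Varga: 14 to 7, Ekwueme.
Dube vs Varga: 6+6+4 = 16 for Dube, 5 for Varga — Dube by 16–5.
No candidate is unbeaten: Weber loses to Dube; Ekwueme loses to Weber; Dube loses to Ekwueme; Varga loses to Weber. In particular Weber → Ekwueme → Dube → Weber is a majority cycle — no Condorcet winner exists.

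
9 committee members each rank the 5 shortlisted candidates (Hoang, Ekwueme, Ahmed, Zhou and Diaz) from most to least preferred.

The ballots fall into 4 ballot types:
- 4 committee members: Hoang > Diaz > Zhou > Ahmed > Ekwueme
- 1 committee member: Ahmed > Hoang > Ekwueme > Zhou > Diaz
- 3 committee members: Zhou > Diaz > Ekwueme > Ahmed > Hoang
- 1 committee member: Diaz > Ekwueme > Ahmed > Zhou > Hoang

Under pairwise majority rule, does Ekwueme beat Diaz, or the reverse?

Diaz

Ballots ranking Ekwueme above Diaz: 1.
Ballots ranking Diaz above Ekwueme: 9 − 1 = 8.
Diaz wins the head-to-head 8–1.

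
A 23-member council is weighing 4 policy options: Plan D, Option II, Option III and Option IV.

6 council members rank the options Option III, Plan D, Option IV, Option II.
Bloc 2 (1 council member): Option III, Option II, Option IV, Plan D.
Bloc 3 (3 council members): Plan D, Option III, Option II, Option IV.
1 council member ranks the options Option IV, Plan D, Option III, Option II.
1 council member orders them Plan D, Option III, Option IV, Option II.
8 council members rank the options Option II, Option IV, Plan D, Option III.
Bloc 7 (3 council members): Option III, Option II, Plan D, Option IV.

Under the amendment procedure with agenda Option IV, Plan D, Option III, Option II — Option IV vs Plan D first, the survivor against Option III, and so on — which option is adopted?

Option II

Round 1: Option IV vs Plan D — 10–13, Plan D advances.
Round 2: Plan D vs Option III — 13–10, Plan D advances.
Round 3: Plan D vs Option II — 11–12, Option II advances.
Option II survives the agenda.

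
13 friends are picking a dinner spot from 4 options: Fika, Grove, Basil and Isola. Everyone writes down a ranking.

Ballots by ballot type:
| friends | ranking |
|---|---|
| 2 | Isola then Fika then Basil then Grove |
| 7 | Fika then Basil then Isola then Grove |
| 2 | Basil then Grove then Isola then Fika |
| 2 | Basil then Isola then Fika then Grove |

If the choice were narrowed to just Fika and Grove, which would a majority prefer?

Fika

Ballots ranking Fika above Grove: 2 + 7 + 2 = 11.
Ballots ranking Grove above Fika: 13 − 11 = 2.
Fika wins the head-to-head 11–2.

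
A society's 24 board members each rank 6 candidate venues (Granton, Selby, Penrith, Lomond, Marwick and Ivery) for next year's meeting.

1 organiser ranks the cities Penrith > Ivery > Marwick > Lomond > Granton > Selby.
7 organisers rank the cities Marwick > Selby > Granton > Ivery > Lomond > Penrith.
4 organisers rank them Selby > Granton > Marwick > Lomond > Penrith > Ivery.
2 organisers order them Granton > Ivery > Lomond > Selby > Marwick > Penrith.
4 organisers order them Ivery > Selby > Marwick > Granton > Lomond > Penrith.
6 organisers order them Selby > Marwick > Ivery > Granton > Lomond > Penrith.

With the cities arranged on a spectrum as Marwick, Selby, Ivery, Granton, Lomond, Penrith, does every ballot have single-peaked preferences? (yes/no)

Axis positions: Marwick=1, Selby=2, Ivery=3, Granton=4, Lomond=5, Penrith=6.
Type 1: ranking walks positions 6-3-1-5-4-2; Ivery is ranked above Lomond even though Lomond lies between Ivery and the peak Penrith on the axis — preferences dip and rise again. Not single-peaked.
Type 2: ranking walks positions 1-2-4-3-5-6; Granton is ranked above Ivery even though Ivery lies between Granton and the peak Marwick on the axis — preferences dip and rise again. Not single-peaked.
Type 3: ranking walks positions 2-4-1-5-6-3; Granton is ranked above Ivery even though Ivery lies between Granton and the peak Selby on the axis — preferences dip and rise again. Not single-peaked.
Type 4 (peak Granton at position 4): ranking walks positions 4-3-5-2-1-6, expanding outward from the peak — single-peaked.
Type 5 (peak Ivery at position 3): ranking walks positions 3-2-1-4-5-6, expanding outward from the peak — single-peaked.
Type 6 (peak Selby at position 2): ranking walks positions 2-1-3-4-5-6, expanding outward from the peak — single-peaked.
Type 1 violates single-peakedness, so the profile is not single-peaked on this axis.

no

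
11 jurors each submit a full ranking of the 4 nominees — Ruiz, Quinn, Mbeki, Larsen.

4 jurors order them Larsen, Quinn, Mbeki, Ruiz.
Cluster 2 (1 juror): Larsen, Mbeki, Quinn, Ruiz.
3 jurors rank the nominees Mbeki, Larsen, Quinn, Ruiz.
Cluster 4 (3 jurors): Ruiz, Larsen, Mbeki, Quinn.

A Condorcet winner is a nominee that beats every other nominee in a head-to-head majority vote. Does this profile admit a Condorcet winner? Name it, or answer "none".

Pairwise majorities:
Ruiz–Quinn: Quinn 8–3.
Ruiz vs Mbeki: Mbeki, 8–3.
Ruiz vs Larsen: Larsen, 8–3.
Quinn–Mbeki: Mbeki 7–4.
Quinn–Larsen: Larsen 11–0.
Mbeki–Larsen: Larsen 8–3.
Larsen wins every pairwise contest, so Larsen is the Condorcet winner.

Larsen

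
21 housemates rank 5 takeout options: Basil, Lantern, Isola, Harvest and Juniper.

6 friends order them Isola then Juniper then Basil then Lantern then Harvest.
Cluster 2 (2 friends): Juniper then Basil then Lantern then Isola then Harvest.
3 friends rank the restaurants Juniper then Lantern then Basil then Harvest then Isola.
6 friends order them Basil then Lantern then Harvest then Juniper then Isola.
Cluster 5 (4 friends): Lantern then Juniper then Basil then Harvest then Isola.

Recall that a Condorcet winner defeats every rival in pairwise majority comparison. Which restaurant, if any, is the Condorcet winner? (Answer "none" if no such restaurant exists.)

Juniper

Check each pair by majority over 21 ballots:
Basil vs Lantern: Basil preferred on 6+2+6 = 14 ballots; Basil wins 14–7.
Basil vs Isola: 2+3+6+4 = 15 for Basil, 6 for Isola — Basil by 15–6.
Basil vs Harvest: Basil wins 21–0.
Basil vs Juniper: 6 to 15, Juniper.
Lantern vs Isola: Lantern wins 15–6.
Lantern vs Harvest: Lantern, 21–0.
Lantern vs Juniper: Juniper wins 11–10.
Isola vs Harvest: Isola preferred on 6+2 = 8 ballots; Harvest wins 13–8.
Isola vs Juniper: Juniper wins 15–6.
Harvest vs Juniper: Harvest is ranked higher on 6 ballots, Juniper on 15. Juniper wins 15–6.
Only Juniper has no losses; Juniper is the Condorcet winner.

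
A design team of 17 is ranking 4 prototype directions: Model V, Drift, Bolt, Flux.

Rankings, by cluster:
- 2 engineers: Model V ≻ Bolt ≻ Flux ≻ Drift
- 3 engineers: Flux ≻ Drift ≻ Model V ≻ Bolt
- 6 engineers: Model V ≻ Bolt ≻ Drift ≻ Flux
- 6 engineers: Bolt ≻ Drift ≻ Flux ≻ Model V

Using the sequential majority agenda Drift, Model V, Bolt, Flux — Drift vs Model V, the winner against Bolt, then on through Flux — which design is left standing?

Round 1: Drift vs Model V — 9–8, Drift advances.
Round 2: Drift vs Bolt — 3–14, Bolt advances.
Round 3: Bolt vs Flux — 14–3, Bolt advances.
The agenda winner is Bolt.

Bolt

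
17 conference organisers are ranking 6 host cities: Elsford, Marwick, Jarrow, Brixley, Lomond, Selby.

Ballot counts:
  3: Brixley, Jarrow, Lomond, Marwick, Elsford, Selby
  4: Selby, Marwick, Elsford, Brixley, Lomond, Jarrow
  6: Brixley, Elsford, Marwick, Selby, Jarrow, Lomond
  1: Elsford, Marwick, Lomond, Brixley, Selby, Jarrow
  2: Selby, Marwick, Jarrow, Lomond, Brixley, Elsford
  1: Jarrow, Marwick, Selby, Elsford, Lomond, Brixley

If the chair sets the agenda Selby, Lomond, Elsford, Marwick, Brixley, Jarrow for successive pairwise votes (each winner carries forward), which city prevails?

Round 1: Selby vs Lomond — 13–4, Selby advances.
Round 2: Selby vs Elsford — 7–10, Elsford advances.
Round 3: Elsford vs Marwick — 7–10, Marwick advances.
Round 4: Marwick vs Brixley — 8–9, Brixley advances.
Round 5: Brixley vs Jarrow — 14–3, Brixley advances.
Brixley survives the agenda.

Brixley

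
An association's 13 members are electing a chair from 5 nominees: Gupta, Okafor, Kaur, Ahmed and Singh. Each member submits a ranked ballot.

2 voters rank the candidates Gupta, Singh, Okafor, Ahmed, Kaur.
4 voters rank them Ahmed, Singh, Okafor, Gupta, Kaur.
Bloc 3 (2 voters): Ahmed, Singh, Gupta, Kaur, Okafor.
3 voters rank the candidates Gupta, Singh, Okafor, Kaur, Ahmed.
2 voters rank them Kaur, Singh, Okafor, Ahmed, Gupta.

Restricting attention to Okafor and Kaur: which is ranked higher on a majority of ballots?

Ballots ranking Okafor above Kaur: 2 + 4 + 3 = 9.
Ballots ranking Kaur above Okafor: 13 − 9 = 4.
Okafor wins the head-to-head 9–4.

Okafor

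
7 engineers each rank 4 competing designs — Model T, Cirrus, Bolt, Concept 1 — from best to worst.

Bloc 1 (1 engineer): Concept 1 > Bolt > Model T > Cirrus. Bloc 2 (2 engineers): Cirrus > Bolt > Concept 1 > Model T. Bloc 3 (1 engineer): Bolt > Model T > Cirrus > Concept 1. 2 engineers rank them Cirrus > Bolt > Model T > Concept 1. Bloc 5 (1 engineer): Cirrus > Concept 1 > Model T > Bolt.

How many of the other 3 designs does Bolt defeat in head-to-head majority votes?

Bolt against each rival (7 engineers):
Bolt vs Model T: Bolt is ranked higher on 1+2+1+2 = 6 ballots, Model T on 1. Bolt wins 6–1.
Bolt vs Cirrus: 2 to 5, Cirrus.
Bolt vs Concept 1: Bolt preferred on 2+1+2 = 5 ballots; Bolt wins 5–2.
Bolt beats Model T, Concept 1; loses to Cirrus — 2 pairwise wins.

2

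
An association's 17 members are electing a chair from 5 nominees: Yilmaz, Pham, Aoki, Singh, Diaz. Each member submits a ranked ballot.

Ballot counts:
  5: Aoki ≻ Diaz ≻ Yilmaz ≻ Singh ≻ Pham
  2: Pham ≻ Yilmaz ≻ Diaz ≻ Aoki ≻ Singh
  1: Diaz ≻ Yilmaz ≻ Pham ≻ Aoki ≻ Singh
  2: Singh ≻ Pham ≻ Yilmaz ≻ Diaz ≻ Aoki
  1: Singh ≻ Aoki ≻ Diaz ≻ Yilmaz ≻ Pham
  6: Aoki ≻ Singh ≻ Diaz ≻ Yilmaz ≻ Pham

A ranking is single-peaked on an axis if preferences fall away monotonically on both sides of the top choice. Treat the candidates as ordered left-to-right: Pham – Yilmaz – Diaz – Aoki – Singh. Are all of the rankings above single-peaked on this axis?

no

Axis positions: Pham=1, Yilmaz=2, Diaz=3, Aoki=4, Singh=5.
Cluster 1 (peak Aoki at position 4): ranking walks positions 4-3-2-5-1, expanding outward from the peak — single-peaked.
Cluster 2 (peak Pham at position 1): ranking walks positions 1-2-3-4-5, expanding outward from the peak — single-peaked.
Cluster 3 (peak Diaz at position 3): ranking walks positions 3-2-1-4-5, expanding outward from the peak — single-peaked.
Cluster 4: ranking walks positions 5-1-2-3-4; Pham is ranked above Aoki even though Aoki lies between Pham and the peak Singh on the axis — preferences dip and rise again. Not single-peaked.
Cluster 5 (peak Singh at position 5): ranking walks positions 5-4-3-2-1, expanding outward from the peak — single-peaked.
Cluster 6 (peak Aoki at position 4): ranking walks positions 4-5-3-2-1, expanding outward from the peak — single-peaked.
Cluster 4 violates single-peakedness, so the profile is not single-peaked on this axis.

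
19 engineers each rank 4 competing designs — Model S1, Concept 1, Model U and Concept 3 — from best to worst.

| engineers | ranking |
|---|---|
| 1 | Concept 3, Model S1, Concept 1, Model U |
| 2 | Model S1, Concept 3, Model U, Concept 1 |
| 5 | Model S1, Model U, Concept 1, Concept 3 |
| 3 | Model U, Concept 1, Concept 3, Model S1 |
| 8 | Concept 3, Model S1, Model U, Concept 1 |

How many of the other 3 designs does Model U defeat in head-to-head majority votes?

Model U against each rival (19 engineers):
Model U vs Model S1: 3 for Model U, 16 for Model S1 — Model S1 by 16–3.
Model U vs Concept 1: 2+5+3+8 = 18 for Model U, 1 for Concept 1 — Model U by 18–1.
Model U vs Concept 3: 8 to 11, Concept 3.
Model U beats Concept 1; loses to Model S1, Concept 3 — 1 pairwise win.

1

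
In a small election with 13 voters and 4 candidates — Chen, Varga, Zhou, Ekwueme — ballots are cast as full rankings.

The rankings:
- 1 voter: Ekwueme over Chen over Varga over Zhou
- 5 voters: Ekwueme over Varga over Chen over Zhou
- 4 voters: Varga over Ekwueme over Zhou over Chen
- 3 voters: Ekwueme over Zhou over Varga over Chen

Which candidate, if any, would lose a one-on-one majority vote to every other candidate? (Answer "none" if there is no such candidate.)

Chen

Pairwise majorities:
Chen vs Varga: Chen is ranked higher on 1 ballot, Varga on 12. Varga wins 12–1.
Chen vs Zhou: Zhou, 7–6.
Chen vs Ekwueme: Chen preferred on 0 ballots; Ekwueme wins 13–0.
Varga vs Zhou: 10 to 3, Varga.
Varga–Ekwueme: Ekwueme 9–4.
Zhou vs Ekwueme: Zhou preferred on 0 ballots; Ekwueme wins 13–0.
Chen loses to every other candidate — it is the Condorcet loser.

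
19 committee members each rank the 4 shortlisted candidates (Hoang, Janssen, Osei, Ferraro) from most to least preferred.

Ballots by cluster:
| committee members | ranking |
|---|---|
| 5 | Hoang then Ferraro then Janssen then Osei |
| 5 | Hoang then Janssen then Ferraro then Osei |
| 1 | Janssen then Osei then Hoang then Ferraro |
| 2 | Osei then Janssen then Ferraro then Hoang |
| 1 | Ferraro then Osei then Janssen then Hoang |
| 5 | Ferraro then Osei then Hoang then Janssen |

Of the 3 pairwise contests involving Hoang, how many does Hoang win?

Hoang against each rival (19 committee members):
Hoang vs Janssen: Hoang wins 15–4.
Hoang vs Osei: 5+5 = 10 for Hoang, 9 for Osei — Hoang by 10–9.
Hoang vs Ferraro: 11 to 8, Hoang.
Hoang beats Janssen, Osei, Ferraro — 3 pairwise wins.

3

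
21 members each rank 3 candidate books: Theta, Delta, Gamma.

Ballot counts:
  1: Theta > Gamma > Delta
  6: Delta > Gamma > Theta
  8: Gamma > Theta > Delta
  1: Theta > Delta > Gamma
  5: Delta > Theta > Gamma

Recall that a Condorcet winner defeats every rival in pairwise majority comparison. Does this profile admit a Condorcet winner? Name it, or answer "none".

Delta

Head-to-head results (21 members):
Theta vs Delta: 1+8+1 = 10 for Theta, 11 for Delta — Delta by 11–10.
Theta vs Gamma: Gamma, 14–7.
Delta–Gamma: Delta 12–9.
Delta beats each of Theta, Gamma — Delta is the Condorcet winner.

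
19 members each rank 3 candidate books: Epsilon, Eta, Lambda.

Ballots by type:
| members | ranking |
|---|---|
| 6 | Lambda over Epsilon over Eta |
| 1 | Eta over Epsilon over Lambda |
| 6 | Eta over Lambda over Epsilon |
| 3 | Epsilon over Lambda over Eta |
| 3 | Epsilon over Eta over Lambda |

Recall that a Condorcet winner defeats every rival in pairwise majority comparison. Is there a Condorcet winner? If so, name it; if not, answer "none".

none

Check each pair by majority over 19 ballots:
Epsilon vs Eta: Epsilon, 12–7.
Epsilon vs Lambda: Lambda, 12–7.
Eta vs Lambda: Eta wins 10–9.
Every book loses at least once (Epsilon loses to Lambda; Eta loses to Epsilon; Lambda loses to Eta). The majority relation contains the cycle Epsilon beats Eta beats Lambda beats Epsilon, so there is no Condorcet winner.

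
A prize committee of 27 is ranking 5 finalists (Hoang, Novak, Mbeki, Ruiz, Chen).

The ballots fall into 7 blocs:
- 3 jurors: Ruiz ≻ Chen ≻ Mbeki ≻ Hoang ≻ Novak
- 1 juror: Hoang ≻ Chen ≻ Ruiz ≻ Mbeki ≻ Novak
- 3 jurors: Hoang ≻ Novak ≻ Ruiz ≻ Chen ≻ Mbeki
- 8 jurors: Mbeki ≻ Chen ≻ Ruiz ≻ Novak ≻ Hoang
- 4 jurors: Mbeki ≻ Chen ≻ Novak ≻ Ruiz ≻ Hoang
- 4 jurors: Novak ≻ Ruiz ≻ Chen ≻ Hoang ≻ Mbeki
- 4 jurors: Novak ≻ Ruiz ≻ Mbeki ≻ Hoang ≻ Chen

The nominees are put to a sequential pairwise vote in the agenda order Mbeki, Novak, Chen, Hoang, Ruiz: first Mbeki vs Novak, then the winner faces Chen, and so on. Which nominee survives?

Ruiz

Round 1: Mbeki vs Novak — 16–11, Mbeki advances.
Round 2: Mbeki vs Chen — 16–11, Mbeki advances.
Round 3: Mbeki vs Hoang — 19–8, Mbeki advances.
Round 4: Mbeki vs Ruiz — 12–15, Ruiz advances.
The agenda winner is Ruiz.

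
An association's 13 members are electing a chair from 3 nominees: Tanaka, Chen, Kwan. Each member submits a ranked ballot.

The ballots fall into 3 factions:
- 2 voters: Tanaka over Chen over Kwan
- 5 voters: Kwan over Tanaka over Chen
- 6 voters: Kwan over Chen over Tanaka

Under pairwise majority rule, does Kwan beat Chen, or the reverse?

Kwan

Ballots ranking Kwan above Chen: 5 + 6 = 11.
Ballots ranking Chen above Kwan: 13 − 11 = 2.
Kwan wins the head-to-head 11–2.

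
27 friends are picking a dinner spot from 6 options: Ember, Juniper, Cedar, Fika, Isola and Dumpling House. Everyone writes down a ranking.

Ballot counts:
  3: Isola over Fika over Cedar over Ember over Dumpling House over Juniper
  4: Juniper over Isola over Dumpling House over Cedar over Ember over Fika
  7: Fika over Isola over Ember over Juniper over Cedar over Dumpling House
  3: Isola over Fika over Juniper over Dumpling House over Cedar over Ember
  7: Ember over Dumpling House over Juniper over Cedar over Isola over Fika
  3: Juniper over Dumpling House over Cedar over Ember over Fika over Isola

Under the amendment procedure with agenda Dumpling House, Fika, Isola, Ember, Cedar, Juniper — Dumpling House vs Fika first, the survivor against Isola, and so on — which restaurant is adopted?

Round 1: Dumpling House vs Fika — 14–13, Dumpling House advances.
Round 2: Dumpling House vs Isola — 10–17, Isola advances.
Round 3: Isola vs Ember — 17–10, Isola advances.
Round 4: Isola vs Cedar — 17–10, Isola advances.
Round 5: Isola vs Juniper — 13–14, Juniper advances.
The agenda winner is Juniper.

Juniper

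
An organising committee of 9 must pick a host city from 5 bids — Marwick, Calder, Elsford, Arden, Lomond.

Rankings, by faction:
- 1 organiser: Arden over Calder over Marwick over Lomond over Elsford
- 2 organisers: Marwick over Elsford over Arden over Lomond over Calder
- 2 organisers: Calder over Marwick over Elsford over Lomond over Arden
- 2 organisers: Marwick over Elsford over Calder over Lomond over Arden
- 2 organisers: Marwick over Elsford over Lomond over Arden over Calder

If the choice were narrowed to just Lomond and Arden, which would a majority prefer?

Lomond

Ballots ranking Lomond above Arden: 2 + 2 + 2 = 6.
Ballots ranking Arden above Lomond: 9 − 6 = 3.
Lomond wins the head-to-head 6–3.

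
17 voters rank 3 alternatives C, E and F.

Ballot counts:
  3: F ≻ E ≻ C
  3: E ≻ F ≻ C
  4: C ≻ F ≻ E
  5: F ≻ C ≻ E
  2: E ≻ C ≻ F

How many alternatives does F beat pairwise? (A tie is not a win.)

2

F against each rival (17 voters):
F–C: F 11–6.
F vs E: F wins 12–5.
F beats C, E — 2 pairwise wins.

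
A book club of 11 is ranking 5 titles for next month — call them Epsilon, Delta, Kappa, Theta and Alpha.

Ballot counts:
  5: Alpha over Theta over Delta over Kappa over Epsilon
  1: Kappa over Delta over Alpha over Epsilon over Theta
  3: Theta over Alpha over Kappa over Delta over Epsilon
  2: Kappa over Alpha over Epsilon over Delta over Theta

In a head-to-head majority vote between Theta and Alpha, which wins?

Ballots ranking Theta above Alpha: 3.
Ballots ranking Alpha above Theta: 11 − 3 = 8.
Alpha wins the head-to-head 8–3.

Alpha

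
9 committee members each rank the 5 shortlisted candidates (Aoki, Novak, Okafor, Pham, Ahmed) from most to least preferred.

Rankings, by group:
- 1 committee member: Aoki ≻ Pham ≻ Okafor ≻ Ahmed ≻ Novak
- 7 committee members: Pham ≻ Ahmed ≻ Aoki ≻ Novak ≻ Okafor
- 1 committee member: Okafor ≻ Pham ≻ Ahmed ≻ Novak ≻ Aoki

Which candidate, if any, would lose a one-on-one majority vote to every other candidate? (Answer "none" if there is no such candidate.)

Pairwise majorities:
Aoki vs Novak: Aoki preferred on 1+7 = 8 ballots; Aoki wins 8–1.
Aoki vs Okafor: 1+7 = 8 for Aoki, 1 for Okafor — Aoki by 8–1.
Aoki vs Pham: Pham, 8–1.
Aoki vs Ahmed: Aoki preferred on 1 ballot; Ahmed wins 8–1.
Novak vs Okafor: Novak wins 7–2.
Novak vs Pham: Pham, 9–0.
Novak–Ahmed: Ahmed 9–0.
Okafor vs Pham: Okafor preferred on 1 ballot; Pham wins 8–1.
Okafor vs Ahmed: Ahmed, 7–2.
Pham–Ahmed: Pham 9–0.
Only Okafor has no wins; Okafor is the Condorcet loser.

Okafor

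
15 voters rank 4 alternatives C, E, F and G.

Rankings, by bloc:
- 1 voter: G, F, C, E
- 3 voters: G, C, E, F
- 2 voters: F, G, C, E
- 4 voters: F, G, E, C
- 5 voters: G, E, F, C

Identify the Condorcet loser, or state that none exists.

Head-to-head results (15 voters):
C vs E: C preferred on 1+3+2 = 6 ballots; E wins 9–6.
C–F: F 12–3.
C–G: G 15–0.
E vs F: E wins 8–7.
E vs G: E preferred on 0 ballots; G wins 15–0.
F–G: G 9–6.
Only C has no wins; C is the Condorcet loser.

C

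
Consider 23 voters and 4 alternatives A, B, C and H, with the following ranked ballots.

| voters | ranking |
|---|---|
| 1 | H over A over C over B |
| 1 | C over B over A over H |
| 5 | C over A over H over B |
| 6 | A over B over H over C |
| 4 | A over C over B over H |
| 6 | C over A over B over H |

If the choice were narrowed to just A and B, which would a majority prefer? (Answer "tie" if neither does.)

Ballots ranking A above B: 1 + 5 + 6 + 4 + 6 = 22.
Ballots ranking B above A: 23 − 22 = 1.
A wins the head-to-head 22–1.

A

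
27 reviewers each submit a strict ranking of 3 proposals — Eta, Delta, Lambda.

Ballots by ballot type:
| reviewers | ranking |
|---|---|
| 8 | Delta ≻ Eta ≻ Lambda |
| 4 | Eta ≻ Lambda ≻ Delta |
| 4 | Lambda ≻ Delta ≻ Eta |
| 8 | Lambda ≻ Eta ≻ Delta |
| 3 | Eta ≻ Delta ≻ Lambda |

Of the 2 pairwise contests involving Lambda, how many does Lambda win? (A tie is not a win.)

1

Lambda against each rival (27 reviewers):
Lambda vs Eta: Eta, 15–12.
Lambda vs Delta: Lambda wins 16–11.
Lambda beats Delta; loses to Eta — 1 pairwise win.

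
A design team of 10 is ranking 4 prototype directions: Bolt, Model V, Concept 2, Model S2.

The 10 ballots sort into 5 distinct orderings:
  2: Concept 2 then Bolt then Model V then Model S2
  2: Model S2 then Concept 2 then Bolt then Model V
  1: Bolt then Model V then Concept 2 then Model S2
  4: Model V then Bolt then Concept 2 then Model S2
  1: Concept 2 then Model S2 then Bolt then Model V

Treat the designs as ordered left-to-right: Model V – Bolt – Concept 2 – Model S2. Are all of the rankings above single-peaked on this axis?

yes

Axis positions: Model V=1, Bolt=2, Concept 2=3, Model S2=4.
Ballot type 1 (peak Concept 2 at position 3): ranking walks positions 3-2-1-4, expanding outward from the peak — single-peaked.
Ballot type 2 (peak Model S2 at position 4): ranking walks positions 4-3-2-1, expanding outward from the peak — single-peaked.
Ballot type 3 (peak Bolt at position 2): ranking walks positions 2-1-3-4, expanding outward from the peak — single-peaked.
Ballot type 4 (peak Model V at position 1): ranking walks positions 1-2-3-4, expanding outward from the peak — single-peaked.
Ballot type 5 (peak Concept 2 at position 3): ranking walks positions 3-4-2-1, expanding outward from the peak — single-peaked.
Every ranking is single-peaked on this axis.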